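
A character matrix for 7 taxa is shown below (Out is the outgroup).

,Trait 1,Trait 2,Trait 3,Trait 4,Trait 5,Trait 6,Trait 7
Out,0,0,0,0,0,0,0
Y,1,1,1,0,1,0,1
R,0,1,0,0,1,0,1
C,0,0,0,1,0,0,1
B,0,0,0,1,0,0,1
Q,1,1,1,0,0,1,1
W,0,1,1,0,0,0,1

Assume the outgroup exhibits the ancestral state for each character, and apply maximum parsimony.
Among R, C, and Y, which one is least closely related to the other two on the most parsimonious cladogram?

The outgroup has state '0' for every character, so '1' is the derived state throughout.
Trait 1 (derived state '1') is shared by Q and Y — a synapomorphy uniting that clade.
Trait 2 (derived state '1') is shared by Q, R, W, and Y — a synapomorphy uniting that clade.
Trait 3 (derived state '1') is shared by Q, W, and Y — a synapomorphy uniting that clade.
Trait 4: derived state '1' in B and C only — synapomorphy for {B, C}.
Trait 5 groups R and Y, which is incompatible with the clades supported by the remaining characters; treating it as convergent (homoplasy) costs fewer steps than any alternative tree.
Trait 6 (derived state '1') is unique to Q (autapomorphy; uninformative for grouping).
Trait 7 (derived state '1') is shared by all ingroup taxa — unites the whole ingroup.
Most parsimonious ingroup topology: ((((Y,Q),W),R),(C,B)).
Y and R share a more recent common ancestor with each other than either does with C, so C is the least closely related of the three.

C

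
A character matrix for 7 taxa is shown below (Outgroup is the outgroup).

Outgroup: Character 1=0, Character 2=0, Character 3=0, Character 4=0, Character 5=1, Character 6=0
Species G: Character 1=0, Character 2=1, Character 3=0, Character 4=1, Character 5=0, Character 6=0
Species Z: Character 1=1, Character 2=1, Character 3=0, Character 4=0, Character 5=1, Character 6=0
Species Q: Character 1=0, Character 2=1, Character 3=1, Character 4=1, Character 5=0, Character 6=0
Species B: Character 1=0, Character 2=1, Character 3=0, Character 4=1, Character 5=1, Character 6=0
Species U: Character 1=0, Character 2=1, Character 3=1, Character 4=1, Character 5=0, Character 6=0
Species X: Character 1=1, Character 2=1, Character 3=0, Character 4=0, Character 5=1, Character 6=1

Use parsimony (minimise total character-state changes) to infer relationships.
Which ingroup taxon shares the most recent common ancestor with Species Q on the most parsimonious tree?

Species U

Character polarity is set by the outgroup: the derived state is whichever differs from the outgroup's state, so for Character 5 the derived state is '0', and for the remaining characters it is '1'.
Character 1 (derived state '1') is shared by Species X and Species Z — a synapomorphy uniting that clade.
All ingroup taxa share the derived state '1' for Character 2; it defines the ingroup but does not resolve relationships within it.
Character 3 (derived state '1') is shared by Species Q and Species U — a synapomorphy uniting that clade.
Character 4 (derived state '1') is shared by Species B, Species G, Species Q, and Species U — a synapomorphy uniting that clade.
Character 5: derived state '0' in Species G, Species Q, and Species U only — synapomorphy for {Species G, Species Q, Species U}.
Character 6: derived state '1' in Species X only — an autapomorphy, so it tells us nothing about relationships among taxa.
Most parsimonious ingroup topology: (((Species G,(Species Q,Species U)),Species B),(Species Z,Species X)).
Species Q and Species U form a cherry on this tree, so they are sister taxa.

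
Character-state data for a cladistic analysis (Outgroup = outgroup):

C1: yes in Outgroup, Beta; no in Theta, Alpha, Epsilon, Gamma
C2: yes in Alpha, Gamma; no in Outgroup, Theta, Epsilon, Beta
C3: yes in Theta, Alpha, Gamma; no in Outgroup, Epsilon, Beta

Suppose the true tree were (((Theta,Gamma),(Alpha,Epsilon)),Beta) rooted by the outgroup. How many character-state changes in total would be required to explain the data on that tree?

5

Map each character onto (((Theta,Gamma),(Alpha,Epsilon)),Beta) (rooted by Outgroup) and count the minimum state changes it requires (Fitch parsimony):
C1: 1; C2: 2; C3: 2.
Total tree length = 5.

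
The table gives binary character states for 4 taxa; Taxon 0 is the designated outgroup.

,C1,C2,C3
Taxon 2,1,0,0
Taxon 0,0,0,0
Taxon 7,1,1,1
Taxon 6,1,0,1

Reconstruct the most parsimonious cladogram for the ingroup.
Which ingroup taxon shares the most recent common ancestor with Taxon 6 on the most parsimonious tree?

Taxon 7

The outgroup has state '0' for every character, so '1' is the derived state throughout.
C1 (derived state '1') is shared by all ingroup taxa — unites the whole ingroup.
C2: derived state '1' in Taxon 7 only — an autapomorphy, so it tells us nothing about relationships among taxa.
C3 (derived state '1') is shared by Taxon 6 and Taxon 7 — a synapomorphy uniting that clade.
Most parsimonious ingroup topology: (Taxon 2,(Taxon 7,Taxon 6)).
Taxon 6 and Taxon 7 form a cherry on this tree, so they are sister taxa.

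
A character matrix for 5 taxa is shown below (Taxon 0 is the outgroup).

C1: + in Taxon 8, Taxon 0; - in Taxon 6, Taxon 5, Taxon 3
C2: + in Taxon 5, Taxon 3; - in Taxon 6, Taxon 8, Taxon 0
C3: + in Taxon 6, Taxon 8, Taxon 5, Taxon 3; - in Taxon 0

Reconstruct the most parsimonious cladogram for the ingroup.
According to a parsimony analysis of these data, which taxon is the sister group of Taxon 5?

Taxon 3

Character polarity is set by the outgroup: the derived state is whichever differs from the outgroup's state, so for C1 the derived state is '-', and for the remaining characters it is '+'.
Only Taxon 3, Taxon 5, and Taxon 6 show the derived state '-' for C1, supporting them as a clade.
Only Taxon 3 and Taxon 5 show the derived state '+' for C2, supporting them as a clade.
All ingroup taxa share the derived state '+' for C3; it defines the ingroup but does not resolve relationships within it.
Most parsimonious ingroup topology: (((Taxon 3,Taxon 5),Taxon 6),Taxon 8).
Taxon 5 and Taxon 3 form a cherry on this tree, so they are sister taxa.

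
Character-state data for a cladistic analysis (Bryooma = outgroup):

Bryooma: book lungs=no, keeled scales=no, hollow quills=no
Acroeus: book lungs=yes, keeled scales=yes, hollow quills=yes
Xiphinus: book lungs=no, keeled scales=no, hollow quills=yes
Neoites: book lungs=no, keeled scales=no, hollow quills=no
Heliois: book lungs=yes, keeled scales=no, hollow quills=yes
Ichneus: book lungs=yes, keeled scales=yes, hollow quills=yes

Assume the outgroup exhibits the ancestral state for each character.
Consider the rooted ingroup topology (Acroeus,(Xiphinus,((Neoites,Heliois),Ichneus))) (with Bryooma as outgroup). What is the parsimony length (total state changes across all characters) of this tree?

Map each character onto (Acroeus,(Xiphinus,((Neoites,Heliois),Ichneus))) (rooted by Bryooma) and count the minimum state changes it requires (Fitch parsimony):
book lungs: 3; keeled scales: 2; hollow quills: 2.
Total tree length = 7.

7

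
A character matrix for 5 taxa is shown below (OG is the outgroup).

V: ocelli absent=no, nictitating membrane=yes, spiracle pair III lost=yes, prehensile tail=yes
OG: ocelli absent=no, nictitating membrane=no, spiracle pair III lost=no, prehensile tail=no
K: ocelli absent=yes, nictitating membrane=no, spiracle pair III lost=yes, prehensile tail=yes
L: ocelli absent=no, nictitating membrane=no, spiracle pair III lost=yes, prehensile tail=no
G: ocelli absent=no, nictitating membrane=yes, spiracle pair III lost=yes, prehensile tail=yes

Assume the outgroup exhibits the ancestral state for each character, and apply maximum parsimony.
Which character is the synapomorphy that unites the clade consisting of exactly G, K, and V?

prehensile tail

The outgroup has state 'no' for every character, so 'yes' is the derived state throughout.
ocelli absent (derived state 'yes') is unique to K (autapomorphy; uninformative for grouping).
Only G and V show the derived state 'yes' for nictitating membrane, supporting them as a clade.
All ingroup taxa share the derived state 'yes' for spiracle pair III lost; it defines the ingroup but does not resolve relationships within it.
Only G, K, and V show the derived state 'yes' for prehensile tail, supporting them as a clade.
Most parsimonious ingroup topology: ((K,(G,V)),L).
The clade {G, K, V} is supported by prehensile tail: its derived state 'yes' occurs in exactly those taxa and in no other taxon (including the outgroup).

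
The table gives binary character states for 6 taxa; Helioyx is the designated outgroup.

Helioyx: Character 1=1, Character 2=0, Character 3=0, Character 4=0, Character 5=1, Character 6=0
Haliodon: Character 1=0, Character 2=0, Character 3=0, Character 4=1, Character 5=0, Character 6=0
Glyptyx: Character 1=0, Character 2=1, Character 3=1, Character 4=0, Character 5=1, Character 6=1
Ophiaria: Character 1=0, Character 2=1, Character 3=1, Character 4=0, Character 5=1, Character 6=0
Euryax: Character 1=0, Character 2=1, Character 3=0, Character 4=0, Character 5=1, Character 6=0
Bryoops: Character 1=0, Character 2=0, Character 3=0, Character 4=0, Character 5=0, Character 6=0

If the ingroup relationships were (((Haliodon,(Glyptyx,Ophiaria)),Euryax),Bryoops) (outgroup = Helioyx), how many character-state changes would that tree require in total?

Map each character onto (((Haliodon,(Glyptyx,Ophiaria)),Euryax),Bryoops) (rooted by Helioyx) and count the minimum state changes it requires (Fitch parsimony):
Character 1: 1; Character 2: 2; Character 3: 1; Character 4: 1; Character 5: 2; Character 6: 1.
Total tree length = 8.

8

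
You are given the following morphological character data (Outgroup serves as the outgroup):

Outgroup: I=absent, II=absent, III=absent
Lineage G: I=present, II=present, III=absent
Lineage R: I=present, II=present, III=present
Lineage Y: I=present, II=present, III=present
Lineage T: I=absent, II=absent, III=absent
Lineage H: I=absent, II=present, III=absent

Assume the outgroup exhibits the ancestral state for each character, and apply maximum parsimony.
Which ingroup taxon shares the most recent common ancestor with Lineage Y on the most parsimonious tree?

Lineage R

The outgroup has state 'absent' for every character, so 'present' is the derived state throughout.
Only Lineage G, Lineage R, and Lineage Y show the derived state 'present' for I, supporting them as a clade.
II (derived state 'present') is shared by Lineage G, Lineage H, Lineage R, and Lineage Y — a synapomorphy uniting that clade.
III (derived state 'present') is shared by Lineage R and Lineage Y — a synapomorphy uniting that clade.
Most parsimonious ingroup topology: (((Lineage G,(Lineage R,Lineage Y)),Lineage H),Lineage T).
Lineage Y and Lineage R form a cherry on this tree, so they are sister taxa.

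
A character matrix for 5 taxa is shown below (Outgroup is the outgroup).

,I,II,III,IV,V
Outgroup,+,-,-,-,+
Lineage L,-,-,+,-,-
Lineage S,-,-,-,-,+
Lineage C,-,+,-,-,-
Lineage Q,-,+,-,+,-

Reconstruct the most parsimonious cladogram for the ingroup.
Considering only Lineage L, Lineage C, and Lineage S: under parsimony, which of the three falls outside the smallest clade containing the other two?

Character polarity is set by the outgroup: the derived state is whichever differs from the outgroup's state, so for I, V the derived state is '-', and for the remaining characters it is '+'.
All ingroup taxa share the derived state '-' for I; it defines the ingroup but does not resolve relationships within it.
II: derived state '+' in Lineage C and Lineage Q only — synapomorphy for {Lineage C, Lineage Q}.
III (derived state '+') is unique to Lineage L (autapomorphy; uninformative for grouping).
IV: derived state '+' in Lineage Q only — an autapomorphy, so it tells us nothing about relationships among taxa.
V (derived state '-') is shared by Lineage C, Lineage L, and Lineage Q — a synapomorphy uniting that clade.
Most parsimonious ingroup topology: ((Lineage L,(Lineage C,Lineage Q)),Lineage S).
Lineage L and Lineage C share a more recent common ancestor with each other than either does with Lineage S, so Lineage S is the least closely related of the three.

Lineage S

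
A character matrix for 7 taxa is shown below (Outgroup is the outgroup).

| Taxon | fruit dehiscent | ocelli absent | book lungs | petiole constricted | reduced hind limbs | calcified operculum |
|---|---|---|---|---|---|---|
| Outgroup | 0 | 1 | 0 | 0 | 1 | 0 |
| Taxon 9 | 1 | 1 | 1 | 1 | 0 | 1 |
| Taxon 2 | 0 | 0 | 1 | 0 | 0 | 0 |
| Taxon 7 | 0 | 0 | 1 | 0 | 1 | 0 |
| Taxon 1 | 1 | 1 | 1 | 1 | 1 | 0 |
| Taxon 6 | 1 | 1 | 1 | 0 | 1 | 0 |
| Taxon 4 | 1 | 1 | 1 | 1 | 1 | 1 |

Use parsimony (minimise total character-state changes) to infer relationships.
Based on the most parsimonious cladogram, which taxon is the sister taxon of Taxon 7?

Taxon 2

Character polarity is set by the outgroup: the derived state is whichever differs from the outgroup's state, so for ocelli absent, reduced hind limbs the derived state is '0', and for the remaining characters it is '1'.
fruit dehiscent: derived state '1' in Taxon 1, Taxon 4, Taxon 6, and Taxon 9 only — synapomorphy for {Taxon 1, Taxon 4, Taxon 6, Taxon 9}.
Only Taxon 2 and Taxon 7 show the derived state '0' for ocelli absent, supporting them as a clade.
All ingroup taxa share the derived state '1' for book lungs; it defines the ingroup but does not resolve relationships within it.
Only Taxon 1, Taxon 4, and Taxon 9 show the derived state '1' for petiole constricted, supporting them as a clade.
reduced hind limbs groups Taxon 2 and Taxon 9, which is incompatible with the clades supported by the remaining characters; treating it as convergent (homoplasy) costs fewer steps than any alternative tree.
calcified operculum (derived state '1') is shared by Taxon 4 and Taxon 9 — a synapomorphy uniting that clade.
Most parsimonious ingroup topology: ((((Taxon 9,Taxon 4),Taxon 1),Taxon 6),(Taxon 2,Taxon 7)).
Taxon 7 and Taxon 2 form a cherry on this tree, so they are sister taxa.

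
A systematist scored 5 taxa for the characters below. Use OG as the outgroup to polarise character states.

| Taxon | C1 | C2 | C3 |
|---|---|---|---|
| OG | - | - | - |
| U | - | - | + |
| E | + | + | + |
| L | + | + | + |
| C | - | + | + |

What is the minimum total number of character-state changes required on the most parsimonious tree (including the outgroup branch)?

3

The outgroup has state '-' for every character, so '+' is the derived state throughout.
C1: derived state '+' in E and L only — synapomorphy for {E, L}.
C2 (derived state '+') is shared by C, E, and L — a synapomorphy uniting that clade.
All ingroup taxa share the derived state '+' for C3; it defines the ingroup but does not resolve relationships within it.
Most parsimonious ingroup topology: (U,((E,L),C)).
Changes per character on this tree: C1: 1; C2: 1; C3: 1.
Total = 3.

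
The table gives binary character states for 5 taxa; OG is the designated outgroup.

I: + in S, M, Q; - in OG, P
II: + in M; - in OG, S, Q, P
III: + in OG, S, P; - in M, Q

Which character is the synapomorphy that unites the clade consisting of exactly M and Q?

III

Character polarity is set by the outgroup: the derived state is whichever differs from the outgroup's state, so for III the derived state is '-', and for the remaining characters it is '+'.
Only M, Q, and S show the derived state '+' for I, supporting them as a clade.
II: derived state '+' in M only — an autapomorphy, so it tells us nothing about relationships among taxa.
III: derived state '-' in M and Q only — synapomorphy for {M, Q}.
Most parsimonious ingroup topology: ((S,(M,Q)),P).
The clade {M, Q} is supported by III: its derived state '-' occurs in exactly those taxa and in no other taxon (including the outgroup).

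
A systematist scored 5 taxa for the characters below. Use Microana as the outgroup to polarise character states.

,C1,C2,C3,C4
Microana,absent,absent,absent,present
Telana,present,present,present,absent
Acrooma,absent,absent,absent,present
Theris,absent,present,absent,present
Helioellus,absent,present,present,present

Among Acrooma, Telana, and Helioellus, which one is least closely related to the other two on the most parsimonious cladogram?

Character polarity is set by the outgroup: the derived state is whichever differs from the outgroup's state, so for C4 the derived state is 'absent', and for the remaining characters it is 'present'.
C1 (derived state 'present') is unique to Telana (autapomorphy; uninformative for grouping).
C2 (derived state 'present') is shared by Helioellus, Telana, and Theris — a synapomorphy uniting that clade.
C3: derived state 'present' in Helioellus and Telana only — synapomorphy for {Helioellus, Telana}.
C4 (derived state 'absent') is unique to Telana (autapomorphy; uninformative for grouping).
Most parsimonious ingroup topology: (((Telana,Helioellus),Theris),Acrooma).
Helioellus and Telana share a more recent common ancestor with each other than either does with Acrooma, so Acrooma is the least closely related of the three.

Acrooma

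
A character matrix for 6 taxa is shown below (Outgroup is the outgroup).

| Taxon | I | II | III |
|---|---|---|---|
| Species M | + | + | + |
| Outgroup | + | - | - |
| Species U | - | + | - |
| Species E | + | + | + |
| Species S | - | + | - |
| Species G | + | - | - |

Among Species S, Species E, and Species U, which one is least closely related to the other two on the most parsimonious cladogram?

Character polarity is set by the outgroup: the derived state is whichever differs from the outgroup's state, so for I the derived state is '-', and for the remaining characters it is '+'.
Only Species S and Species U show the derived state '-' for I, supporting them as a clade.
II (derived state '+') is shared by Species E, Species M, Species S, and Species U — a synapomorphy uniting that clade.
III: derived state '+' in Species E and Species M only — synapomorphy for {Species E, Species M}.
Most parsimonious ingroup topology: (Species G,((Species M,Species E),(Species U,Species S))).
Species U and Species S share a more recent common ancestor with each other than either does with Species E, so Species E is the least closely related of the three.

Species E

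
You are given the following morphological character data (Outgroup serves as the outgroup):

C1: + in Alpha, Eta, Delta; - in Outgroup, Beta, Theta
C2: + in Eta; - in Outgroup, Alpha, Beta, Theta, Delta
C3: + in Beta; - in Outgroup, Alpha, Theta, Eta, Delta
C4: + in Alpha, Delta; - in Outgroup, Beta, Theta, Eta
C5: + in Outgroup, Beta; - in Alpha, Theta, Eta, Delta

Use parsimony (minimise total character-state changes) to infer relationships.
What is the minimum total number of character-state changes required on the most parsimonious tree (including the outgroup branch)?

Character polarity is set by the outgroup: the derived state is whichever differs from the outgroup's state, so for C5 the derived state is '-', and for the remaining characters it is '+'.
C1: derived state '+' in Alpha, Delta, and Eta only — synapomorphy for {Alpha, Delta, Eta}.
C2 (derived state '+') is unique to Eta (autapomorphy; uninformative for grouping).
C3: derived state '+' in Beta only — an autapomorphy, so it tells us nothing about relationships among taxa.
C4: derived state '+' in Alpha and Delta only — synapomorphy for {Alpha, Delta}.
C5 (derived state '-') is shared by Alpha, Delta, Eta, and Theta — a synapomorphy uniting that clade.
Most parsimonious ingroup topology: ((((Alpha,Delta),Eta),Theta),Beta).
Changes per character on this tree: C1: 1; C2: 1; C3: 1; C4: 1; C5: 1.
Total = 5.

5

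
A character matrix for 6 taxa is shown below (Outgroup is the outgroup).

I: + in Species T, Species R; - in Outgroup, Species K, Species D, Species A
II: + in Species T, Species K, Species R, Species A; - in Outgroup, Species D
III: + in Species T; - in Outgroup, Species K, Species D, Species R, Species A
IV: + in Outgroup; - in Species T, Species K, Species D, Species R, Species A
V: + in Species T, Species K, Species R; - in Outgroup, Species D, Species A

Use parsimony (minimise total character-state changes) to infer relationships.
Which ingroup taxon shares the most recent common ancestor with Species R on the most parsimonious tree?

Species T

Character polarity is set by the outgroup: the derived state is whichever differs from the outgroup's state, so for IV the derived state is '-', and for the remaining characters it is '+'.
I (derived state '+') is shared by Species R and Species T — a synapomorphy uniting that clade.
II (derived state '+') is shared by Species A, Species K, Species R, and Species T — a synapomorphy uniting that clade.
III: derived state '+' in Species T only — an autapomorphy, so it tells us nothing about relationships among taxa.
IV (derived state '-') is shared by all ingroup taxa — unites the whole ingroup.
Only Species K, Species R, and Species T show the derived state '+' for V, supporting them as a clade.
Most parsimonious ingroup topology: ((((Species T,Species R),Species K),Species A),Species D).
Species R and Species T form a cherry on this tree, so they are sister taxa.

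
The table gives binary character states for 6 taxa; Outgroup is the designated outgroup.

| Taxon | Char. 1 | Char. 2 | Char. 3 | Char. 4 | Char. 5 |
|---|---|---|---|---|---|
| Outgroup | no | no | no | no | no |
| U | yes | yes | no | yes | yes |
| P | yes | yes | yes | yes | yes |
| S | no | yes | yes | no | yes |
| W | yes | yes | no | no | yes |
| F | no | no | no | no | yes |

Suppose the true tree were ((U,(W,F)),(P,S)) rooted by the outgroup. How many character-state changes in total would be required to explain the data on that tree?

Map each character onto ((U,(W,F)),(P,S)) (rooted by Outgroup) and count the minimum state changes it requires (Fitch parsimony):
Char. 1: 3; Char. 2: 2; Char. 3: 1; Char. 4: 2; Char. 5: 1.
Total tree length = 9.

9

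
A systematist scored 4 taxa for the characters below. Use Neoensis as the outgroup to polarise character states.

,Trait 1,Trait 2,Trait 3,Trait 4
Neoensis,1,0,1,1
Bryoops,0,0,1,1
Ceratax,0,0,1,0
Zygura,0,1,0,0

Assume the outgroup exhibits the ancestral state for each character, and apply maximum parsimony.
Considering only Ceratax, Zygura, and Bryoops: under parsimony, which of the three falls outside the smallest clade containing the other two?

Character polarity is set by the outgroup: the derived state is whichever differs from the outgroup's state, so for Trait 1, Trait 3, Trait 4 the derived state is '0', and for the remaining characters it is '1'.
Trait 1 (derived state '0') is shared by all ingroup taxa — unites the whole ingroup.
Trait 2 (derived state '1') is unique to Zygura (autapomorphy; uninformative for grouping).
Trait 3: derived state '0' in Zygura only — an autapomorphy, so it tells us nothing about relationships among taxa.
Only Ceratax and Zygura show the derived state '0' for Trait 4, supporting them as a clade.
Most parsimonious ingroup topology: (Bryoops,(Ceratax,Zygura)).
Zygura and Ceratax share a more recent common ancestor with each other than either does with Bryoops, so Bryoops is the least closely related of the three.

Bryoops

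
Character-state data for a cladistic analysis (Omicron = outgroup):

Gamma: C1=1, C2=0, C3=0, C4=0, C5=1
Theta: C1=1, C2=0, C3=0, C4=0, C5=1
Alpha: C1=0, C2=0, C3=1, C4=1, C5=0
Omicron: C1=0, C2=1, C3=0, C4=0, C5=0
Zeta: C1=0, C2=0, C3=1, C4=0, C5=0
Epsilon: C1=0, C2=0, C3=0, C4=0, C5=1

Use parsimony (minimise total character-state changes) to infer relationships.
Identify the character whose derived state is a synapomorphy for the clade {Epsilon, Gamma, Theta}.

C5

Character polarity is set by the outgroup: the derived state is whichever differs from the outgroup's state, so for C2 the derived state is '0', and for the remaining characters it is '1'.
C1 (derived state '1') is shared by Gamma and Theta — a synapomorphy uniting that clade.
C2 (derived state '0') is shared by all ingroup taxa — unites the whole ingroup.
Only Alpha and Zeta show the derived state '1' for C3, supporting them as a clade.
C4 (derived state '1') is unique to Alpha (autapomorphy; uninformative for grouping).
C5 (derived state '1') is shared by Epsilon, Gamma, and Theta — a synapomorphy uniting that clade.
Most parsimonious ingroup topology: ((Zeta,Alpha),((Theta,Gamma),Epsilon)).
The clade {Epsilon, Gamma, Theta} is supported by C5: its derived state '1' occurs in exactly those taxa and in no other taxon (including the outgroup).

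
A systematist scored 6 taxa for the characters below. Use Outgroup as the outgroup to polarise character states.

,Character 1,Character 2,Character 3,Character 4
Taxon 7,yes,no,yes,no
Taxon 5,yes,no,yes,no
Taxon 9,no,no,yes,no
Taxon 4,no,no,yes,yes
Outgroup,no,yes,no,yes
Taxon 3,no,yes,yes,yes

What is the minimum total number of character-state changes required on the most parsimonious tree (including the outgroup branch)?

4

Character polarity is set by the outgroup: the derived state is whichever differs from the outgroup's state, so for Character 2, Character 4 the derived state is 'no', and for the remaining characters it is 'yes'.
Character 1 (derived state 'yes') is shared by Taxon 5 and Taxon 7 — a synapomorphy uniting that clade.
Only Taxon 4, Taxon 5, Taxon 7, and Taxon 9 show the derived state 'no' for Character 2, supporting them as a clade.
Character 3 (derived state 'yes') is shared by all ingroup taxa — unites the whole ingroup.
Character 4 (derived state 'no') is shared by Taxon 5, Taxon 7, and Taxon 9 — a synapomorphy uniting that clade.
Most parsimonious ingroup topology: (Taxon 3,(((Taxon 7,Taxon 5),Taxon 9),Taxon 4)).
Changes per character on this tree: Character 1: 1; Character 2: 1; Character 3: 1; Character 4: 1.
Total = 4.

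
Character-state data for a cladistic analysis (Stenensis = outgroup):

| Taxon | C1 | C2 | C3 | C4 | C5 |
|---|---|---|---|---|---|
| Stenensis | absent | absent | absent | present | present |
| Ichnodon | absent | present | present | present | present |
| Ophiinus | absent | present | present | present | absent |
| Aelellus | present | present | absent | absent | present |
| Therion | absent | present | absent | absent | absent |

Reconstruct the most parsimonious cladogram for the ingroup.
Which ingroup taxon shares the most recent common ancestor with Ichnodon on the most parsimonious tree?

Character polarity is set by the outgroup: the derived state is whichever differs from the outgroup's state, so for C4, C5 the derived state is 'absent', and for the remaining characters it is 'present'.
C1 (derived state 'present') is unique to Aelellus (autapomorphy; uninformative for grouping).
C2 (derived state 'present') is shared by all ingroup taxa — unites the whole ingroup.
C3 (derived state 'present') is shared by Ichnodon and Ophiinus — a synapomorphy uniting that clade.
C4: derived state 'absent' in Aelellus and Therion only — synapomorphy for {Aelellus, Therion}.
C5 groups Ophiinus and Therion, which is incompatible with the clades supported by the remaining characters; treating it as convergent (homoplasy) costs fewer steps than any alternative tree.
Most parsimonious ingroup topology: ((Ichnodon,Ophiinus),(Aelellus,Therion)).
Ichnodon and Ophiinus form a cherry on this tree, so they are sister taxa.

Ophiinus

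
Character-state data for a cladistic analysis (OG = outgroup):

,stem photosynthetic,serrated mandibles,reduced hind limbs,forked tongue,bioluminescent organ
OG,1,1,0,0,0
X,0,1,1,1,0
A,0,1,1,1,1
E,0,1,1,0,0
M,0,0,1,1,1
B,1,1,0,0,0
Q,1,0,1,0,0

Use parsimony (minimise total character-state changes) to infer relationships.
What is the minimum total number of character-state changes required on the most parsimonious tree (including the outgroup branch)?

Character polarity is set by the outgroup: the derived state is whichever differs from the outgroup's state, so for stem photosynthetic, serrated mandibles the derived state is '0', and for the remaining characters it is '1'.
Only A, E, M, and X show the derived state '0' for stem photosynthetic, supporting them as a clade.
serrated mandibles (state '0') occurs in M and Q but conflicts with the nesting implied by the other characters — most parsimoniously interpreted as homoplasy.
Only A, E, M, Q, and X show the derived state '1' for reduced hind limbs, supporting them as a clade.
Only A, M, and X show the derived state '1' for forked tongue, supporting them as a clade.
bioluminescent organ: derived state '1' in A and M only — synapomorphy for {A, M}.
Most parsimonious ingroup topology: ((((X,(A,M)),E),Q),B).
Changes per character on this tree: stem photosynthetic: 1; serrated mandibles: 2; reduced hind limbs: 1; forked tongue: 1; bioluminescent organ: 1.
Total = 6.

6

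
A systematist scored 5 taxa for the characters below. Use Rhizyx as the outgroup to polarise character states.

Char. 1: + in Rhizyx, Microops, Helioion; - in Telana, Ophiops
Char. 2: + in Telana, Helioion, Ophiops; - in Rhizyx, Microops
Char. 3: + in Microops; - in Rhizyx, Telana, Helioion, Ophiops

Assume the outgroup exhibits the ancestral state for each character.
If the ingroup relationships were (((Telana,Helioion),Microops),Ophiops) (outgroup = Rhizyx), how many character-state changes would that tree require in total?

5

Map each character onto (((Telana,Helioion),Microops),Ophiops) (rooted by Rhizyx) and count the minimum state changes it requires (Fitch parsimony):
Char. 1: 2; Char. 2: 2; Char. 3: 1.
Total tree length = 5.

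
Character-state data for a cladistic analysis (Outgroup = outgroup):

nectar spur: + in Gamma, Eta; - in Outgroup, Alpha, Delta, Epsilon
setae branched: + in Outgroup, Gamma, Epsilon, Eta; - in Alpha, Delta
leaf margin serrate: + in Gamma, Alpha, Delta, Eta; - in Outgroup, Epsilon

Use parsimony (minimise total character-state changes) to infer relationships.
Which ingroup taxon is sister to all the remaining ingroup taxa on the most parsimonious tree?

Character polarity is set by the outgroup: the derived state is whichever differs from the outgroup's state, so for setae branched the derived state is '-', and for the remaining characters it is '+'.
nectar spur (derived state '+') is shared by Eta and Gamma — a synapomorphy uniting that clade.
setae branched (derived state '-') is shared by Alpha and Delta — a synapomorphy uniting that clade.
Only Alpha, Delta, Eta, and Gamma show the derived state '+' for leaf margin serrate, supporting them as a clade.
Most parsimonious ingroup topology: (((Gamma,Eta),(Alpha,Delta)),Epsilon).
Epsilon is sister to the clade containing all other ingroup taxa, so it is the earliest-diverging (most basal) ingroup lineage.

Epsilon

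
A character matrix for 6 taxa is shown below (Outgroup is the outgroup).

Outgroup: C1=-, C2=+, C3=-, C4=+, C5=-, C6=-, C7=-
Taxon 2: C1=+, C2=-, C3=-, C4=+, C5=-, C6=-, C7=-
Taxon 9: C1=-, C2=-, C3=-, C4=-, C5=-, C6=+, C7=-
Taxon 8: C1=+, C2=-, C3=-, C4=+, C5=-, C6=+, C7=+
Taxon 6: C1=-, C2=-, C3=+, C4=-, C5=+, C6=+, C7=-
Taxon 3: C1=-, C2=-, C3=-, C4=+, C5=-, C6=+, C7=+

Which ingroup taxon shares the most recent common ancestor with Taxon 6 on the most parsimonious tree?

Taxon 9

Character polarity is set by the outgroup: the derived state is whichever differs from the outgroup's state, so for C2, C4 the derived state is '-', and for the remaining characters it is '+'.
C1 groups Taxon 2 and Taxon 8, which is incompatible with the clades supported by the remaining characters; treating it as convergent (homoplasy) costs fewer steps than any alternative tree.
All ingroup taxa share the derived state '-' for C2; it defines the ingroup but does not resolve relationships within it.
C3: derived state '+' in Taxon 6 only — an autapomorphy, so it tells us nothing about relationships among taxa.
C4: derived state '-' in Taxon 6 and Taxon 9 only — synapomorphy for {Taxon 6, Taxon 9}.
C5 (derived state '+') is unique to Taxon 6 (autapomorphy; uninformative for grouping).
C6: derived state '+' in Taxon 3, Taxon 6, Taxon 8, and Taxon 9 only — synapomorphy for {Taxon 3, Taxon 6, Taxon 8, Taxon 9}.
Only Taxon 3 and Taxon 8 show the derived state '+' for C7, supporting them as a clade.
Most parsimonious ingroup topology: (Taxon 2,((Taxon 9,Taxon 6),(Taxon 8,Taxon 3))).
Taxon 6 and Taxon 9 form a cherry on this tree, so they are sister taxa.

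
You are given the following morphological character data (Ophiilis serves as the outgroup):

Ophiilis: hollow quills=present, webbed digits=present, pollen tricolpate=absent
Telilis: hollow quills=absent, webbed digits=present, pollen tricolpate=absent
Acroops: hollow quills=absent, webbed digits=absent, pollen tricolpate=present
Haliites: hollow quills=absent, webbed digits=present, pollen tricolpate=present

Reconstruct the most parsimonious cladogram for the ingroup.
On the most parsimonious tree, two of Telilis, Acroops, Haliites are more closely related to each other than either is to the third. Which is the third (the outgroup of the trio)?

Character polarity is set by the outgroup: the derived state is whichever differs from the outgroup's state, so for hollow quills, webbed digits the derived state is 'absent', and for the remaining characters it is 'present'.
hollow quills (derived state 'absent') is shared by all ingroup taxa — unites the whole ingroup.
webbed digits (derived state 'absent') is unique to Acroops (autapomorphy; uninformative for grouping).
Only Acroops and Haliites show the derived state 'present' for pollen tricolpate, supporting them as a clade.
Most parsimonious ingroup topology: (Telilis,(Acroops,Haliites)).
Haliites and Acroops share a more recent common ancestor with each other than either does with Telilis, so Telilis is the least closely related of the three.

Telilis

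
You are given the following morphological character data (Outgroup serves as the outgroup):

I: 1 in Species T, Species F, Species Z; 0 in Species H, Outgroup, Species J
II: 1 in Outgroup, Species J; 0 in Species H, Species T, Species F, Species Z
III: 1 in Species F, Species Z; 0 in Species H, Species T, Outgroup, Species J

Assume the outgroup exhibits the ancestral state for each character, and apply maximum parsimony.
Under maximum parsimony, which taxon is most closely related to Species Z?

Species F

Character polarity is set by the outgroup: the derived state is whichever differs from the outgroup's state, so for II the derived state is '0', and for the remaining characters it is '1'.
I: derived state '1' in Species F, Species T, and Species Z only — synapomorphy for {Species F, Species T, Species Z}.
II: derived state '0' in Species F, Species H, Species T, and Species Z only — synapomorphy for {Species F, Species H, Species T, Species Z}.
III: derived state '1' in Species F and Species Z only — synapomorphy for {Species F, Species Z}.
Most parsimonious ingroup topology: (((Species T,(Species F,Species Z)),Species H),Species J).
Species Z and Species F form a cherry on this tree, so they are sister taxa.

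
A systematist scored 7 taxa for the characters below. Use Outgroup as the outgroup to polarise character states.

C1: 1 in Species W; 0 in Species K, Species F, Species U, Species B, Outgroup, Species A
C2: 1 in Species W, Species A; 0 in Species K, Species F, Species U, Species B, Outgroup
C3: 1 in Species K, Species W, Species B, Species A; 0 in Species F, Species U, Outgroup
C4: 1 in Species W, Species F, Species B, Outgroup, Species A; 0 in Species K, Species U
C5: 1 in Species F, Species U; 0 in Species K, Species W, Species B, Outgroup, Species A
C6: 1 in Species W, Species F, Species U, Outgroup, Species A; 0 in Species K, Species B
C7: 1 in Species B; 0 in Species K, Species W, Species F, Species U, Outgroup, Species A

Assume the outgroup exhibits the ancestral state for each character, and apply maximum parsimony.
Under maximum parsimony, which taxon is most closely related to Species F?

Character polarity is set by the outgroup: the derived state is whichever differs from the outgroup's state, so for C4, C6 the derived state is '0', and for the remaining characters it is '1'.
C1: derived state '1' in Species W only — an autapomorphy, so it tells us nothing about relationships among taxa.
Only Species A and Species W show the derived state '1' for C2, supporting them as a clade.
C3: derived state '1' in Species A, Species B, Species K, and Species W only — synapomorphy for {Species A, Species B, Species K, Species W}.
C4 groups Species K and Species U, which is incompatible with the clades supported by the remaining characters; treating it as convergent (homoplasy) costs fewer steps than any alternative tree.
C5: derived state '1' in Species F and Species U only — synapomorphy for {Species F, Species U}.
C6 (derived state '0') is shared by Species B and Species K — a synapomorphy uniting that clade.
C7 (derived state '1') is unique to Species B (autapomorphy; uninformative for grouping).
Most parsimonious ingroup topology: (((Species B,Species K),(Species W,Species A)),(Species U,Species F)).
Species F and Species U form a cherry on this tree, so they are sister taxa.

Species U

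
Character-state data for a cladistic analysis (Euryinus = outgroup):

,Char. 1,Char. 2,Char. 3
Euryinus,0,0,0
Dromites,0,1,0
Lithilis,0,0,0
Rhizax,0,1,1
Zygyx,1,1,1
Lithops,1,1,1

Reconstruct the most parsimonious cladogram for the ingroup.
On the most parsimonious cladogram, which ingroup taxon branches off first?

Lithilis

The outgroup has state '0' for every character, so '1' is the derived state throughout.
Char. 1: derived state '1' in Lithops and Zygyx only — synapomorphy for {Lithops, Zygyx}.
Char. 2: derived state '1' in Dromites, Lithops, Rhizax, and Zygyx only — synapomorphy for {Dromites, Lithops, Rhizax, Zygyx}.
Char. 3: derived state '1' in Lithops, Rhizax, and Zygyx only — synapomorphy for {Lithops, Rhizax, Zygyx}.
Most parsimonious ingroup topology: ((Dromites,(Rhizax,(Zygyx,Lithops))),Lithilis).
Lithilis is sister to the clade containing all other ingroup taxa, so it is the earliest-diverging (most basal) ingroup lineage.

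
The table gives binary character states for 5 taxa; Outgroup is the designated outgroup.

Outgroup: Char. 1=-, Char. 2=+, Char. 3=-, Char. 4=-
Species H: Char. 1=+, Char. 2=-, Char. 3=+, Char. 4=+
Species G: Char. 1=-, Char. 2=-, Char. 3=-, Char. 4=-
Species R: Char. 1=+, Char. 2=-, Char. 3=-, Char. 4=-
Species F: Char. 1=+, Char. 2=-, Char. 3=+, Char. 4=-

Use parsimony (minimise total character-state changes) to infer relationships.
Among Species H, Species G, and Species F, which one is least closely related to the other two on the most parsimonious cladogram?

Character polarity is set by the outgroup: the derived state is whichever differs from the outgroup's state, so for Char. 2 the derived state is '-', and for the remaining characters it is '+'.
Char. 1 (derived state '+') is shared by Species F, Species H, and Species R — a synapomorphy uniting that clade.
Char. 2 (derived state '-') is shared by all ingroup taxa — unites the whole ingroup.
Char. 3: derived state '+' in Species F and Species H only — synapomorphy for {Species F, Species H}.
Char. 4: derived state '+' in Species H only — an autapomorphy, so it tells us nothing about relationships among taxa.
Most parsimonious ingroup topology: (((Species H,Species F),Species R),Species G).
Species F and Species H share a more recent common ancestor with each other than either does with Species G, so Species G is the least closely related of the three.

Species G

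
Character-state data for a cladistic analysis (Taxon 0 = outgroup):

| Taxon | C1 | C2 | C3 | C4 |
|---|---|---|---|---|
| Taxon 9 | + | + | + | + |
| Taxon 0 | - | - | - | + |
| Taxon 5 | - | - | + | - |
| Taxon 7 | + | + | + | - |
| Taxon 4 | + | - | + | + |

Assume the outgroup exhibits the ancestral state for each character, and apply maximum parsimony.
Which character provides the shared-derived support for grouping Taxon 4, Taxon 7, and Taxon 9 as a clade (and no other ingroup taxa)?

Character polarity is set by the outgroup: the derived state is whichever differs from the outgroup's state, so for C4 the derived state is '-', and for the remaining characters it is '+'.
C1 (derived state '+') is shared by Taxon 4, Taxon 7, and Taxon 9 — a synapomorphy uniting that clade.
Only Taxon 7 and Taxon 9 show the derived state '+' for C2, supporting them as a clade.
C3 (derived state '+') is shared by all ingroup taxa — unites the whole ingroup.
C4 groups Taxon 5 and Taxon 7, which is incompatible with the clades supported by the remaining characters; treating it as convergent (homoplasy) costs fewer steps than any alternative tree.
Most parsimonious ingroup topology: (((Taxon 7,Taxon 9),Taxon 4),Taxon 5).
The clade {Taxon 4, Taxon 7, Taxon 9} is supported by C1: its derived state '+' occurs in exactly those taxa and in no other taxon (including the outgroup).

C1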